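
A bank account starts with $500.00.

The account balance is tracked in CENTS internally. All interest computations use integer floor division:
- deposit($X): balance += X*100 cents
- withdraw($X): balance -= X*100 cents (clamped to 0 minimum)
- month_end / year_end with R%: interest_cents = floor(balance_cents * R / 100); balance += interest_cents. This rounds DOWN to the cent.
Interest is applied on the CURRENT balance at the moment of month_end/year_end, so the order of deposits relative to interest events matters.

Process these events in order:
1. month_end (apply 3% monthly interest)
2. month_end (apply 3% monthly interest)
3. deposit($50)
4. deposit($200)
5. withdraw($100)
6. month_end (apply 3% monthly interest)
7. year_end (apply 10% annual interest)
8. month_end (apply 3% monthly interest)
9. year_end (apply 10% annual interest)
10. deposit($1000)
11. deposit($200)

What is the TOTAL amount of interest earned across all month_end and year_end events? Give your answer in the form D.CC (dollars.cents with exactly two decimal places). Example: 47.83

Answer: 223.46

Derivation:
After 1 (month_end (apply 3% monthly interest)): balance=$515.00 total_interest=$15.00
After 2 (month_end (apply 3% monthly interest)): balance=$530.45 total_interest=$30.45
After 3 (deposit($50)): balance=$580.45 total_interest=$30.45
After 4 (deposit($200)): balance=$780.45 total_interest=$30.45
After 5 (withdraw($100)): balance=$680.45 total_interest=$30.45
After 6 (month_end (apply 3% monthly interest)): balance=$700.86 total_interest=$50.86
After 7 (year_end (apply 10% annual interest)): balance=$770.94 total_interest=$120.94
After 8 (month_end (apply 3% monthly interest)): balance=$794.06 total_interest=$144.06
After 9 (year_end (apply 10% annual interest)): balance=$873.46 total_interest=$223.46
After 10 (deposit($1000)): balance=$1873.46 total_interest=$223.46
After 11 (deposit($200)): balance=$2073.46 total_interest=$223.46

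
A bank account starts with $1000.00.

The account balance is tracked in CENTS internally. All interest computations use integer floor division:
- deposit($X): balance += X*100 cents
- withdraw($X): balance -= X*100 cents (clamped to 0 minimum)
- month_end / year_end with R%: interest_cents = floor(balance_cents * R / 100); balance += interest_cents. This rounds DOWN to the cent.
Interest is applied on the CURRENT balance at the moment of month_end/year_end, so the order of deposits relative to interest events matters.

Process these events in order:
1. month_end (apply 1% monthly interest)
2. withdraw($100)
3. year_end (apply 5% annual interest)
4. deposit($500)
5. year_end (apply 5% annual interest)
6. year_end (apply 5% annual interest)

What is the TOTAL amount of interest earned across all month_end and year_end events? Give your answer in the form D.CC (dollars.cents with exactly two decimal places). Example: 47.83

Answer: 204.68

Derivation:
After 1 (month_end (apply 1% monthly interest)): balance=$1010.00 total_interest=$10.00
After 2 (withdraw($100)): balance=$910.00 total_interest=$10.00
After 3 (year_end (apply 5% annual interest)): balance=$955.50 total_interest=$55.50
After 4 (deposit($500)): balance=$1455.50 total_interest=$55.50
After 5 (year_end (apply 5% annual interest)): balance=$1528.27 total_interest=$128.27
After 6 (year_end (apply 5% annual interest)): balance=$1604.68 total_interest=$204.68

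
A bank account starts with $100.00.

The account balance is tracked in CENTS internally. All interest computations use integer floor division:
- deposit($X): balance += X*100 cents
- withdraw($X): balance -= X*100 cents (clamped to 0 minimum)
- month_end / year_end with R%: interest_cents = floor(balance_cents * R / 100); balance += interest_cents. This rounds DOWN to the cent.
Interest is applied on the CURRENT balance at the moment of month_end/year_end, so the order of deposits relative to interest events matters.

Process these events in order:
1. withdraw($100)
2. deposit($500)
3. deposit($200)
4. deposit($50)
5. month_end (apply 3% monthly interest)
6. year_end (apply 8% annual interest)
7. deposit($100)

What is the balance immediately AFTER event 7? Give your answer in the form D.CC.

Answer: 934.30

Derivation:
After 1 (withdraw($100)): balance=$0.00 total_interest=$0.00
After 2 (deposit($500)): balance=$500.00 total_interest=$0.00
After 3 (deposit($200)): balance=$700.00 total_interest=$0.00
After 4 (deposit($50)): balance=$750.00 total_interest=$0.00
After 5 (month_end (apply 3% monthly interest)): balance=$772.50 total_interest=$22.50
After 6 (year_end (apply 8% annual interest)): balance=$834.30 total_interest=$84.30
After 7 (deposit($100)): balance=$934.30 total_interest=$84.30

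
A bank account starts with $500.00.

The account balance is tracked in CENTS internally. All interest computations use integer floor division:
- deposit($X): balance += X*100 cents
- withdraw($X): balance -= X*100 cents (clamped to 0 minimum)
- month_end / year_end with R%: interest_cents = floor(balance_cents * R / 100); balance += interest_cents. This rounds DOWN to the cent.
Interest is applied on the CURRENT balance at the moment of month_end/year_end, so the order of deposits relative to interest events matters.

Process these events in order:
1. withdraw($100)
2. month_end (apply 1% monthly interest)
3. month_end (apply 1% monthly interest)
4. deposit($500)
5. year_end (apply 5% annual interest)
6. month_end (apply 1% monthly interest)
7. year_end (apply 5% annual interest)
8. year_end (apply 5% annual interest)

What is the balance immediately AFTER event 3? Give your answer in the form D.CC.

After 1 (withdraw($100)): balance=$400.00 total_interest=$0.00
After 2 (month_end (apply 1% monthly interest)): balance=$404.00 total_interest=$4.00
After 3 (month_end (apply 1% monthly interest)): balance=$408.04 total_interest=$8.04

Answer: 408.04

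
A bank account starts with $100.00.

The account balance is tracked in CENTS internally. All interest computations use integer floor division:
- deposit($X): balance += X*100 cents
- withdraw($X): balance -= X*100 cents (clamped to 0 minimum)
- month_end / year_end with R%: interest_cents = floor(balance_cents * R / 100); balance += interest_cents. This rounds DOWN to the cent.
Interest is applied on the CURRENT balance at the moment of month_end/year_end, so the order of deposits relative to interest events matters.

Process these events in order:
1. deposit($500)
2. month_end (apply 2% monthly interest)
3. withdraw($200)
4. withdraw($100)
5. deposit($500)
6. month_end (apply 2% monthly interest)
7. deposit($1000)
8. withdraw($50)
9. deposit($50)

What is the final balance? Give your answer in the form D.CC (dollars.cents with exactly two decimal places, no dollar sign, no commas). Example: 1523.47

After 1 (deposit($500)): balance=$600.00 total_interest=$0.00
After 2 (month_end (apply 2% monthly interest)): balance=$612.00 total_interest=$12.00
After 3 (withdraw($200)): balance=$412.00 total_interest=$12.00
After 4 (withdraw($100)): balance=$312.00 total_interest=$12.00
After 5 (deposit($500)): balance=$812.00 total_interest=$12.00
After 6 (month_end (apply 2% monthly interest)): balance=$828.24 total_interest=$28.24
After 7 (deposit($1000)): balance=$1828.24 total_interest=$28.24
After 8 (withdraw($50)): balance=$1778.24 total_interest=$28.24
After 9 (deposit($50)): balance=$1828.24 total_interest=$28.24

Answer: 1828.24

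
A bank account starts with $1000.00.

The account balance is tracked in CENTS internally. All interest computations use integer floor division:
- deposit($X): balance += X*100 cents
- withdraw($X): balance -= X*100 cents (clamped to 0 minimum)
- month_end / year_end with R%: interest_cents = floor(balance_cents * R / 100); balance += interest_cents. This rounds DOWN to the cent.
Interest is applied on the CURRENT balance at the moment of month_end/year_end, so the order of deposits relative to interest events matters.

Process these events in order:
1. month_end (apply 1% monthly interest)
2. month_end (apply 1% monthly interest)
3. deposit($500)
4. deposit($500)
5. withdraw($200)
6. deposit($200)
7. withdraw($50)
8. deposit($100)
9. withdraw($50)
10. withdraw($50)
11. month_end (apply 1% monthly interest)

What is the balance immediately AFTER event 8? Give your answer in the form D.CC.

After 1 (month_end (apply 1% monthly interest)): balance=$1010.00 total_interest=$10.00
After 2 (month_end (apply 1% monthly interest)): balance=$1020.10 total_interest=$20.10
After 3 (deposit($500)): balance=$1520.10 total_interest=$20.10
After 4 (deposit($500)): balance=$2020.10 total_interest=$20.10
After 5 (withdraw($200)): balance=$1820.10 total_interest=$20.10
After 6 (deposit($200)): balance=$2020.10 total_interest=$20.10
After 7 (withdraw($50)): balance=$1970.10 total_interest=$20.10
After 8 (deposit($100)): balance=$2070.10 total_interest=$20.10

Answer: 2070.10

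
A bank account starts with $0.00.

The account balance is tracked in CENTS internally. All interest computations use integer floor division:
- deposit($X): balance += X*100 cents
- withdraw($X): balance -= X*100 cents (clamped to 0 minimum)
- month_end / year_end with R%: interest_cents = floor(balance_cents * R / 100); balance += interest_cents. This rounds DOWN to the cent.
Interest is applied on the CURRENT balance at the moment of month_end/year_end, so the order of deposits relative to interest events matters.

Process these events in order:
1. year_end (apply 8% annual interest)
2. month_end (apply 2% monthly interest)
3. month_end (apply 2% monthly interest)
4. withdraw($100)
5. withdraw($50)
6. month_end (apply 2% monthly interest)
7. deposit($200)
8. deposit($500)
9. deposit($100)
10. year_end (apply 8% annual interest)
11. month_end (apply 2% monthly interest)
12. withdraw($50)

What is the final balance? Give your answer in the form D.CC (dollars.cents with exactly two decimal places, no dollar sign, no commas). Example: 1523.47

After 1 (year_end (apply 8% annual interest)): balance=$0.00 total_interest=$0.00
After 2 (month_end (apply 2% monthly interest)): balance=$0.00 total_interest=$0.00
After 3 (month_end (apply 2% monthly interest)): balance=$0.00 total_interest=$0.00
After 4 (withdraw($100)): balance=$0.00 total_interest=$0.00
After 5 (withdraw($50)): balance=$0.00 total_interest=$0.00
After 6 (month_end (apply 2% monthly interest)): balance=$0.00 total_interest=$0.00
After 7 (deposit($200)): balance=$200.00 total_interest=$0.00
After 8 (deposit($500)): balance=$700.00 total_interest=$0.00
After 9 (deposit($100)): balance=$800.00 total_interest=$0.00
After 10 (year_end (apply 8% annual interest)): balance=$864.00 total_interest=$64.00
After 11 (month_end (apply 2% monthly interest)): balance=$881.28 total_interest=$81.28
After 12 (withdraw($50)): balance=$831.28 total_interest=$81.28

Answer: 831.28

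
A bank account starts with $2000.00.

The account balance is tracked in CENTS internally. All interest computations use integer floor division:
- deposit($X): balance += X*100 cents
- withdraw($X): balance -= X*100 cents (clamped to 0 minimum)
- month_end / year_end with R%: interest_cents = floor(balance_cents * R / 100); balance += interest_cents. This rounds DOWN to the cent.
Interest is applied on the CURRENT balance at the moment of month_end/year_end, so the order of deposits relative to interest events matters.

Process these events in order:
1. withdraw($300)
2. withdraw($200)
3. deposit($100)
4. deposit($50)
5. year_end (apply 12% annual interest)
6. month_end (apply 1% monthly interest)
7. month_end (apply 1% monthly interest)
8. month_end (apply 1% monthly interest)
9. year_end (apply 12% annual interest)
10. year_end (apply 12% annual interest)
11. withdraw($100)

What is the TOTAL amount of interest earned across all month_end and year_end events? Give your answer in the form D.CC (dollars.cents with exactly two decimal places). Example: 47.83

Answer: 738.35

Derivation:
After 1 (withdraw($300)): balance=$1700.00 total_interest=$0.00
After 2 (withdraw($200)): balance=$1500.00 total_interest=$0.00
After 3 (deposit($100)): balance=$1600.00 total_interest=$0.00
After 4 (deposit($50)): balance=$1650.00 total_interest=$0.00
After 5 (year_end (apply 12% annual interest)): balance=$1848.00 total_interest=$198.00
After 6 (month_end (apply 1% monthly interest)): balance=$1866.48 total_interest=$216.48
After 7 (month_end (apply 1% monthly interest)): balance=$1885.14 total_interest=$235.14
After 8 (month_end (apply 1% monthly interest)): balance=$1903.99 total_interest=$253.99
After 9 (year_end (apply 12% annual interest)): balance=$2132.46 total_interest=$482.46
After 10 (year_end (apply 12% annual interest)): balance=$2388.35 total_interest=$738.35
After 11 (withdraw($100)): balance=$2288.35 total_interest=$738.35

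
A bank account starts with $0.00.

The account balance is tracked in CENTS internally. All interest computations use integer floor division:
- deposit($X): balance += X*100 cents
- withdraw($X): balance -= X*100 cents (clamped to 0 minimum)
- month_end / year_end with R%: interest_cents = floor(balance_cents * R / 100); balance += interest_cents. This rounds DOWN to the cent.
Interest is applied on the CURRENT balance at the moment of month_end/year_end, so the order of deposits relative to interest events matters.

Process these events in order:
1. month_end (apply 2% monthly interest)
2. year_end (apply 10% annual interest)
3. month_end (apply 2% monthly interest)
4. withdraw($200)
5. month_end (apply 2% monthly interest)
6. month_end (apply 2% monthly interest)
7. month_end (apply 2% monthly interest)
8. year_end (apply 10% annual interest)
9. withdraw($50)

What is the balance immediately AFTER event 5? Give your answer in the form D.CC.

Answer: 0.00

Derivation:
After 1 (month_end (apply 2% monthly interest)): balance=$0.00 total_interest=$0.00
After 2 (year_end (apply 10% annual interest)): balance=$0.00 total_interest=$0.00
After 3 (month_end (apply 2% monthly interest)): balance=$0.00 total_interest=$0.00
After 4 (withdraw($200)): balance=$0.00 total_interest=$0.00
After 5 (month_end (apply 2% monthly interest)): balance=$0.00 total_interest=$0.00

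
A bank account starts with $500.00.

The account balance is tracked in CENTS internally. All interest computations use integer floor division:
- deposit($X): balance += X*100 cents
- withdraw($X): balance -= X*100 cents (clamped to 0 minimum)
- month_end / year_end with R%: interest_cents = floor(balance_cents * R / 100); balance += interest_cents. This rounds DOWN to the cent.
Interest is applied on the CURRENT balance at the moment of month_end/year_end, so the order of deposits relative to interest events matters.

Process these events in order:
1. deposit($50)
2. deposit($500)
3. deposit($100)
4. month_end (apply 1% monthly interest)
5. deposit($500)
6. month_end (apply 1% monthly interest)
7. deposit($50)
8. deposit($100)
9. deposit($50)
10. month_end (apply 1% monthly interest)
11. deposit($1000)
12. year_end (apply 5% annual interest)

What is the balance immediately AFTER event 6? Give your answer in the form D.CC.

Answer: 1678.11

Derivation:
After 1 (deposit($50)): balance=$550.00 total_interest=$0.00
After 2 (deposit($500)): balance=$1050.00 total_interest=$0.00
After 3 (deposit($100)): balance=$1150.00 total_interest=$0.00
After 4 (month_end (apply 1% monthly interest)): balance=$1161.50 total_interest=$11.50
After 5 (deposit($500)): balance=$1661.50 total_interest=$11.50
After 6 (month_end (apply 1% monthly interest)): balance=$1678.11 total_interest=$28.11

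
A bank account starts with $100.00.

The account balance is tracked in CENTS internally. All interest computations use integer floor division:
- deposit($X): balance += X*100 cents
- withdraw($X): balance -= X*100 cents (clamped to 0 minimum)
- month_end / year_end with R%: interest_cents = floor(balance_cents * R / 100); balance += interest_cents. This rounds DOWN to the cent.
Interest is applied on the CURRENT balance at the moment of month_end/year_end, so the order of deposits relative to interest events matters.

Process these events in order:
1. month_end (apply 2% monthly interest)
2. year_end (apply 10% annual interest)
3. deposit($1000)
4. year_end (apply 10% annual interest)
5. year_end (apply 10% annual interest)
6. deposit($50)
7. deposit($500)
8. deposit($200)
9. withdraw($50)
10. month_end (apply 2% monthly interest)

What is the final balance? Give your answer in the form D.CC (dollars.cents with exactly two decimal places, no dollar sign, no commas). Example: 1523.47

Answer: 2086.67

Derivation:
After 1 (month_end (apply 2% monthly interest)): balance=$102.00 total_interest=$2.00
After 2 (year_end (apply 10% annual interest)): balance=$112.20 total_interest=$12.20
After 3 (deposit($1000)): balance=$1112.20 total_interest=$12.20
After 4 (year_end (apply 10% annual interest)): balance=$1223.42 total_interest=$123.42
After 5 (year_end (apply 10% annual interest)): balance=$1345.76 total_interest=$245.76
After 6 (deposit($50)): balance=$1395.76 total_interest=$245.76
After 7 (deposit($500)): balance=$1895.76 total_interest=$245.76
After 8 (deposit($200)): balance=$2095.76 total_interest=$245.76
After 9 (withdraw($50)): balance=$2045.76 total_interest=$245.76
After 10 (month_end (apply 2% monthly interest)): balance=$2086.67 total_interest=$286.67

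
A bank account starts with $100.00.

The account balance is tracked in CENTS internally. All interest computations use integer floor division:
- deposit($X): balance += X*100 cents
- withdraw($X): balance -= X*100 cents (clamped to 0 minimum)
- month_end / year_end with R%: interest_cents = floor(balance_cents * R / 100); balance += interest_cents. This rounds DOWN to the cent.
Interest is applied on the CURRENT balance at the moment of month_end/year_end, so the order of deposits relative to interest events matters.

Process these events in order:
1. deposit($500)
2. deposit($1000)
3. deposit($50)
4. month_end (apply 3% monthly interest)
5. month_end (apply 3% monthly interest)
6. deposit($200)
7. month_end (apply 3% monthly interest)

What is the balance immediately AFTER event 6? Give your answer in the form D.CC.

Answer: 1950.48

Derivation:
After 1 (deposit($500)): balance=$600.00 total_interest=$0.00
After 2 (deposit($1000)): balance=$1600.00 total_interest=$0.00
After 3 (deposit($50)): balance=$1650.00 total_interest=$0.00
After 4 (month_end (apply 3% monthly interest)): balance=$1699.50 total_interest=$49.50
After 5 (month_end (apply 3% monthly interest)): balance=$1750.48 total_interest=$100.48
After 6 (deposit($200)): balance=$1950.48 total_interest=$100.48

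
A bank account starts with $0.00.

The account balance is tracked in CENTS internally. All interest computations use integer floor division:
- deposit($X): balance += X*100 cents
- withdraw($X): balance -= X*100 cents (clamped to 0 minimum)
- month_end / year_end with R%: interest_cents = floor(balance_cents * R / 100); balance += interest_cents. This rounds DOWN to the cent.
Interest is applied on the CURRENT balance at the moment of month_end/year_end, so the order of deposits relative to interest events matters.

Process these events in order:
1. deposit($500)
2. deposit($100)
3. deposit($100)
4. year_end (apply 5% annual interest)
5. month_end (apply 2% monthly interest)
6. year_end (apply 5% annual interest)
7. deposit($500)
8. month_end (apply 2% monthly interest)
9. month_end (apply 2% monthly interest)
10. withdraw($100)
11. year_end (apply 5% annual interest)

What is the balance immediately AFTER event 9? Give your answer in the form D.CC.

Answer: 1339.17

Derivation:
After 1 (deposit($500)): balance=$500.00 total_interest=$0.00
After 2 (deposit($100)): balance=$600.00 total_interest=$0.00
After 3 (deposit($100)): balance=$700.00 total_interest=$0.00
After 4 (year_end (apply 5% annual interest)): balance=$735.00 total_interest=$35.00
After 5 (month_end (apply 2% monthly interest)): balance=$749.70 total_interest=$49.70
After 6 (year_end (apply 5% annual interest)): balance=$787.18 total_interest=$87.18
After 7 (deposit($500)): balance=$1287.18 total_interest=$87.18
After 8 (month_end (apply 2% monthly interest)): balance=$1312.92 total_interest=$112.92
After 9 (month_end (apply 2% monthly interest)): balance=$1339.17 total_interest=$139.17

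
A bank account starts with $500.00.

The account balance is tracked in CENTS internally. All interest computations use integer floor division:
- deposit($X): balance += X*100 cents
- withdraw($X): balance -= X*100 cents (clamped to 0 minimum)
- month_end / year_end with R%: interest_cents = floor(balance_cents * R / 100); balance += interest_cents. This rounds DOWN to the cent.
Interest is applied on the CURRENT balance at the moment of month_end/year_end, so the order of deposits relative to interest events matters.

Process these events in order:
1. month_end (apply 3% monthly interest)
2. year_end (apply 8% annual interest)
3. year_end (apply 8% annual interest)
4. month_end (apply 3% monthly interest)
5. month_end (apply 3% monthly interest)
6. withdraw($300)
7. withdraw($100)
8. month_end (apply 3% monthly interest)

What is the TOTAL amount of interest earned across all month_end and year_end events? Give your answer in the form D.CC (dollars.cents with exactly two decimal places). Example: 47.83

Answer: 144.38

Derivation:
After 1 (month_end (apply 3% monthly interest)): balance=$515.00 total_interest=$15.00
After 2 (year_end (apply 8% annual interest)): balance=$556.20 total_interest=$56.20
After 3 (year_end (apply 8% annual interest)): balance=$600.69 total_interest=$100.69
After 4 (month_end (apply 3% monthly interest)): balance=$618.71 total_interest=$118.71
After 5 (month_end (apply 3% monthly interest)): balance=$637.27 total_interest=$137.27
After 6 (withdraw($300)): balance=$337.27 total_interest=$137.27
After 7 (withdraw($100)): balance=$237.27 total_interest=$137.27
After 8 (month_end (apply 3% monthly interest)): balance=$244.38 total_interest=$144.38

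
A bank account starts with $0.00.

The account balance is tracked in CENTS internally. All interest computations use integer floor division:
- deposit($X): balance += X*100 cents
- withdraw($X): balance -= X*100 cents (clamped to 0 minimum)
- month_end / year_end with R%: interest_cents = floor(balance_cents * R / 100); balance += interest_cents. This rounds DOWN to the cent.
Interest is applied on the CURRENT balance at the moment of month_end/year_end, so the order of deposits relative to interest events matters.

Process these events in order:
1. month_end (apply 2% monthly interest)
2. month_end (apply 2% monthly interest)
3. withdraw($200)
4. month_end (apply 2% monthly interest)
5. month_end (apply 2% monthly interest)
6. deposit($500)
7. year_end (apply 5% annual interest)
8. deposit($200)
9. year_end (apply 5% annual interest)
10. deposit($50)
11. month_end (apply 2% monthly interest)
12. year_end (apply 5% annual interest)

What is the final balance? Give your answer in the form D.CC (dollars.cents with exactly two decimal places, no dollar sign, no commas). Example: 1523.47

After 1 (month_end (apply 2% monthly interest)): balance=$0.00 total_interest=$0.00
After 2 (month_end (apply 2% monthly interest)): balance=$0.00 total_interest=$0.00
After 3 (withdraw($200)): balance=$0.00 total_interest=$0.00
After 4 (month_end (apply 2% monthly interest)): balance=$0.00 total_interest=$0.00
After 5 (month_end (apply 2% monthly interest)): balance=$0.00 total_interest=$0.00
After 6 (deposit($500)): balance=$500.00 total_interest=$0.00
After 7 (year_end (apply 5% annual interest)): balance=$525.00 total_interest=$25.00
After 8 (deposit($200)): balance=$725.00 total_interest=$25.00
After 9 (year_end (apply 5% annual interest)): balance=$761.25 total_interest=$61.25
After 10 (deposit($50)): balance=$811.25 total_interest=$61.25
After 11 (month_end (apply 2% monthly interest)): balance=$827.47 total_interest=$77.47
After 12 (year_end (apply 5% annual interest)): balance=$868.84 total_interest=$118.84

Answer: 868.84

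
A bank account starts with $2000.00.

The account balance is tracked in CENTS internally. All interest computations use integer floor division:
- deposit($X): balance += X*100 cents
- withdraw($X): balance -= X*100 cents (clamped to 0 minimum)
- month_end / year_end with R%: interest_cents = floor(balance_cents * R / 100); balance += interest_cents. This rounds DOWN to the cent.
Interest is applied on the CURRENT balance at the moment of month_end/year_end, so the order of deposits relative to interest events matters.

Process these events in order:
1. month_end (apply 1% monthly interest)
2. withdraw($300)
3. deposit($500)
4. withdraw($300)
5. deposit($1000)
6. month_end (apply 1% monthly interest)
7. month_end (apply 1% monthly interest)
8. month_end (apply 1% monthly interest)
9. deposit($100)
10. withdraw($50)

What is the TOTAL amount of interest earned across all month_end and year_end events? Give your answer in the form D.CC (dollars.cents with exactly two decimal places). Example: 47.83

After 1 (month_end (apply 1% monthly interest)): balance=$2020.00 total_interest=$20.00
After 2 (withdraw($300)): balance=$1720.00 total_interest=$20.00
After 3 (deposit($500)): balance=$2220.00 total_interest=$20.00
After 4 (withdraw($300)): balance=$1920.00 total_interest=$20.00
After 5 (deposit($1000)): balance=$2920.00 total_interest=$20.00
After 6 (month_end (apply 1% monthly interest)): balance=$2949.20 total_interest=$49.20
After 7 (month_end (apply 1% monthly interest)): balance=$2978.69 total_interest=$78.69
After 8 (month_end (apply 1% monthly interest)): balance=$3008.47 total_interest=$108.47
After 9 (deposit($100)): balance=$3108.47 total_interest=$108.47
After 10 (withdraw($50)): balance=$3058.47 total_interest=$108.47

Answer: 108.47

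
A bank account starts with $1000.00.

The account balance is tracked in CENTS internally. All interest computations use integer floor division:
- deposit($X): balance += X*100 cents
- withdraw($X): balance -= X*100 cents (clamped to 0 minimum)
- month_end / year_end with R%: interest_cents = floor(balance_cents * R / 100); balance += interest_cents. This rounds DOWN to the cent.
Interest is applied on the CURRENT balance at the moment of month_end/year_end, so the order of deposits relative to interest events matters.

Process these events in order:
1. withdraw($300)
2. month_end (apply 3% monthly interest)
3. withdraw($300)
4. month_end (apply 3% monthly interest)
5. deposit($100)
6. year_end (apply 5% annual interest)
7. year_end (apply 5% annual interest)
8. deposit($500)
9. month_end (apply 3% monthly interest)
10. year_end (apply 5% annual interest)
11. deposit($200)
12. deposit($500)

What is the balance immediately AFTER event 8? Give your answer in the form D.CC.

After 1 (withdraw($300)): balance=$700.00 total_interest=$0.00
After 2 (month_end (apply 3% monthly interest)): balance=$721.00 total_interest=$21.00
After 3 (withdraw($300)): balance=$421.00 total_interest=$21.00
After 4 (month_end (apply 3% monthly interest)): balance=$433.63 total_interest=$33.63
After 5 (deposit($100)): balance=$533.63 total_interest=$33.63
After 6 (year_end (apply 5% annual interest)): balance=$560.31 total_interest=$60.31
After 7 (year_end (apply 5% annual interest)): balance=$588.32 total_interest=$88.32
After 8 (deposit($500)): balance=$1088.32 total_interest=$88.32

Answer: 1088.32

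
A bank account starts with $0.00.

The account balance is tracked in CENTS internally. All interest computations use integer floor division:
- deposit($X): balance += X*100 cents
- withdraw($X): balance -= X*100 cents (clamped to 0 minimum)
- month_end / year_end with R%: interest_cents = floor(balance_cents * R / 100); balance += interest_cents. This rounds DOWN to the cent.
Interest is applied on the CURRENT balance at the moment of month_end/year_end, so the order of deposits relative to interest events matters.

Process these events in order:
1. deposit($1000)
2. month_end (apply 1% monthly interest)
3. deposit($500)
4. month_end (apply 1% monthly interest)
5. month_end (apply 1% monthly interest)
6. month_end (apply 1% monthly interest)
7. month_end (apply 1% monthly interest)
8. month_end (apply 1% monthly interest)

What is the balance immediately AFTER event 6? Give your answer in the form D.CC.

Answer: 1555.75

Derivation:
After 1 (deposit($1000)): balance=$1000.00 total_interest=$0.00
After 2 (month_end (apply 1% monthly interest)): balance=$1010.00 total_interest=$10.00
After 3 (deposit($500)): balance=$1510.00 total_interest=$10.00
After 4 (month_end (apply 1% monthly interest)): balance=$1525.10 total_interest=$25.10
After 5 (month_end (apply 1% monthly interest)): balance=$1540.35 total_interest=$40.35
After 6 (month_end (apply 1% monthly interest)): balance=$1555.75 total_interest=$55.75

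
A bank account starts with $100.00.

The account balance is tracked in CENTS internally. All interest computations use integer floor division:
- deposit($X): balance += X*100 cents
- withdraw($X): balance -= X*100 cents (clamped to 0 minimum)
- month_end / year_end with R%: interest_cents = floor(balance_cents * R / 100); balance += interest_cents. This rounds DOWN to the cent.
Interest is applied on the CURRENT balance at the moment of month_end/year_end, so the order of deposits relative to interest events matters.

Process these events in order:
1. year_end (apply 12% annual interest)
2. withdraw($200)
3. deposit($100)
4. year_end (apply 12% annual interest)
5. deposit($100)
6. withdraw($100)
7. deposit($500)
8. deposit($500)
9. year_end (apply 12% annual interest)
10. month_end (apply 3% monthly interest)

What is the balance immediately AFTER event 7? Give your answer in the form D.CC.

After 1 (year_end (apply 12% annual interest)): balance=$112.00 total_interest=$12.00
After 2 (withdraw($200)): balance=$0.00 total_interest=$12.00
After 3 (deposit($100)): balance=$100.00 total_interest=$12.00
After 4 (year_end (apply 12% annual interest)): balance=$112.00 total_interest=$24.00
After 5 (deposit($100)): balance=$212.00 total_interest=$24.00
After 6 (withdraw($100)): balance=$112.00 total_interest=$24.00
After 7 (deposit($500)): balance=$612.00 total_interest=$24.00

Answer: 612.00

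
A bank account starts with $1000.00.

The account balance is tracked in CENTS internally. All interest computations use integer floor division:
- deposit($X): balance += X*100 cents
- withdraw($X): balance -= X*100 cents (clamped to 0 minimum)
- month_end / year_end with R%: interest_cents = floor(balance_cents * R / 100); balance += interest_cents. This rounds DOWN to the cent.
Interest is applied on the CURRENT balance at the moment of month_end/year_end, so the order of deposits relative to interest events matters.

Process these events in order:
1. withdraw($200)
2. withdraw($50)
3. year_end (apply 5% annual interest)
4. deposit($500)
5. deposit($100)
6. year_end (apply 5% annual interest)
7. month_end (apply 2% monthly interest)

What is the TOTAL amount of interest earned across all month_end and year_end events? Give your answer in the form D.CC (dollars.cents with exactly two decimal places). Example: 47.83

Answer: 136.00

Derivation:
After 1 (withdraw($200)): balance=$800.00 total_interest=$0.00
After 2 (withdraw($50)): balance=$750.00 total_interest=$0.00
After 3 (year_end (apply 5% annual interest)): balance=$787.50 total_interest=$37.50
After 4 (deposit($500)): balance=$1287.50 total_interest=$37.50
After 5 (deposit($100)): balance=$1387.50 total_interest=$37.50
After 6 (year_end (apply 5% annual interest)): balance=$1456.87 total_interest=$106.87
After 7 (month_end (apply 2% monthly interest)): balance=$1486.00 total_interest=$136.00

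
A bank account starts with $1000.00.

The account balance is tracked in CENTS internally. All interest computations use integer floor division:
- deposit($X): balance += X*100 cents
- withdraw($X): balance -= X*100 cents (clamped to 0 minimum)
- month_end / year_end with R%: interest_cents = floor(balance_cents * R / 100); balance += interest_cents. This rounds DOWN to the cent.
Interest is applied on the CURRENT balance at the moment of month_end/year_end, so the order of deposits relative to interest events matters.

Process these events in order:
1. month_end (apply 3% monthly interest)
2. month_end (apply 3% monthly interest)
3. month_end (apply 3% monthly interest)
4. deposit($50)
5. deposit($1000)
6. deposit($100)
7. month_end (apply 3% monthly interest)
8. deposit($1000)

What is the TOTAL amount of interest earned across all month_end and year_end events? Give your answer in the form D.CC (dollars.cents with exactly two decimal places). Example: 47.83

Answer: 160.00

Derivation:
After 1 (month_end (apply 3% monthly interest)): balance=$1030.00 total_interest=$30.00
After 2 (month_end (apply 3% monthly interest)): balance=$1060.90 total_interest=$60.90
After 3 (month_end (apply 3% monthly interest)): balance=$1092.72 total_interest=$92.72
After 4 (deposit($50)): balance=$1142.72 total_interest=$92.72
After 5 (deposit($1000)): balance=$2142.72 total_interest=$92.72
After 6 (deposit($100)): balance=$2242.72 total_interest=$92.72
After 7 (month_end (apply 3% monthly interest)): balance=$2310.00 total_interest=$160.00
After 8 (deposit($1000)): balance=$3310.00 total_interest=$160.00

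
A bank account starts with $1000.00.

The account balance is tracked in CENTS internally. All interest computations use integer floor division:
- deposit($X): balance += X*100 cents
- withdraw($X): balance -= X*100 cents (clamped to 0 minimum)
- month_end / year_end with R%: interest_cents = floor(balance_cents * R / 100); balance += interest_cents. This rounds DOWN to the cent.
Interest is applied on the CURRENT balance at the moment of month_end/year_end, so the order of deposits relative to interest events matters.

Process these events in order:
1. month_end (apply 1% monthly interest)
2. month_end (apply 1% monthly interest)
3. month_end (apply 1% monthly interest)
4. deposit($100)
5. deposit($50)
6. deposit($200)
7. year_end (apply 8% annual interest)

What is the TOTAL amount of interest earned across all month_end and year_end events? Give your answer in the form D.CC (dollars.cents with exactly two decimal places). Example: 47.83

After 1 (month_end (apply 1% monthly interest)): balance=$1010.00 total_interest=$10.00
After 2 (month_end (apply 1% monthly interest)): balance=$1020.10 total_interest=$20.10
After 3 (month_end (apply 1% monthly interest)): balance=$1030.30 total_interest=$30.30
After 4 (deposit($100)): balance=$1130.30 total_interest=$30.30
After 5 (deposit($50)): balance=$1180.30 total_interest=$30.30
After 6 (deposit($200)): balance=$1380.30 total_interest=$30.30
After 7 (year_end (apply 8% annual interest)): balance=$1490.72 total_interest=$140.72

Answer: 140.72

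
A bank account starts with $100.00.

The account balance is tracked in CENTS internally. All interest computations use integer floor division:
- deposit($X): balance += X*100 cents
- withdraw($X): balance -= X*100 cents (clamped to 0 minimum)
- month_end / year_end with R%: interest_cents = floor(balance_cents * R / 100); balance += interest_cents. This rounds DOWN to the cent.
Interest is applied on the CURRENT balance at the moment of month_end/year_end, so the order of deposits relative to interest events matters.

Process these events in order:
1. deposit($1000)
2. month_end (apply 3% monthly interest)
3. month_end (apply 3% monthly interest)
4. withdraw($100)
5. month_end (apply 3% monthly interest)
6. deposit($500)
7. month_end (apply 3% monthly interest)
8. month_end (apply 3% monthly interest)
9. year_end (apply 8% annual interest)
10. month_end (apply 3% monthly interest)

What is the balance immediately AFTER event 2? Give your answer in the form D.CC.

Answer: 1133.00

Derivation:
After 1 (deposit($1000)): balance=$1100.00 total_interest=$0.00
After 2 (month_end (apply 3% monthly interest)): balance=$1133.00 total_interest=$33.00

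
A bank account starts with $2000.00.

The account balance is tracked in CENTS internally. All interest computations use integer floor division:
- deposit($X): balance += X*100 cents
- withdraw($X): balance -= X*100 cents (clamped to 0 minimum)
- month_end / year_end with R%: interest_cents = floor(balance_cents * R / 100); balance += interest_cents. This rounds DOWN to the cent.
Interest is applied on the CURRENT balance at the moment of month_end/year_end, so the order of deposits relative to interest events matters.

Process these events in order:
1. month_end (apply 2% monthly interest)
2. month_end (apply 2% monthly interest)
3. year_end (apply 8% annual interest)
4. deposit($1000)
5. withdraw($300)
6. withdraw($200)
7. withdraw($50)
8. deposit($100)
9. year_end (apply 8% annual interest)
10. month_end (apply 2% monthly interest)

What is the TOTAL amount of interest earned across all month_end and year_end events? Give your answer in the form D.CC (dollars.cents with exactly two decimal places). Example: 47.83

Answer: 531.46

Derivation:
After 1 (month_end (apply 2% monthly interest)): balance=$2040.00 total_interest=$40.00
After 2 (month_end (apply 2% monthly interest)): balance=$2080.80 total_interest=$80.80
After 3 (year_end (apply 8% annual interest)): balance=$2247.26 total_interest=$247.26
After 4 (deposit($1000)): balance=$3247.26 total_interest=$247.26
After 5 (withdraw($300)): balance=$2947.26 total_interest=$247.26
After 6 (withdraw($200)): balance=$2747.26 total_interest=$247.26
After 7 (withdraw($50)): balance=$2697.26 total_interest=$247.26
After 8 (deposit($100)): balance=$2797.26 total_interest=$247.26
After 9 (year_end (apply 8% annual interest)): balance=$3021.04 total_interest=$471.04
After 10 (month_end (apply 2% monthly interest)): balance=$3081.46 total_interest=$531.46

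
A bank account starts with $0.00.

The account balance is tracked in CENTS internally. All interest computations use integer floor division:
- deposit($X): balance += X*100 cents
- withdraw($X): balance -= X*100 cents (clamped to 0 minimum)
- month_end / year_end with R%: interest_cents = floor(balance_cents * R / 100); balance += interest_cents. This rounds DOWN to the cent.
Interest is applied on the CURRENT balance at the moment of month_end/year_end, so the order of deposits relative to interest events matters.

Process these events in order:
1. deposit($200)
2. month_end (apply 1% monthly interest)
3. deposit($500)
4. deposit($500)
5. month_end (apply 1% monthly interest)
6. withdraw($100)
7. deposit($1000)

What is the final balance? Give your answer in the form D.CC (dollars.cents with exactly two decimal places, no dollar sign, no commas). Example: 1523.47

Answer: 2114.02

Derivation:
After 1 (deposit($200)): balance=$200.00 total_interest=$0.00
After 2 (month_end (apply 1% monthly interest)): balance=$202.00 total_interest=$2.00
After 3 (deposit($500)): balance=$702.00 total_interest=$2.00
After 4 (deposit($500)): balance=$1202.00 total_interest=$2.00
After 5 (month_end (apply 1% monthly interest)): balance=$1214.02 total_interest=$14.02
After 6 (withdraw($100)): balance=$1114.02 total_interest=$14.02
After 7 (deposit($1000)): balance=$2114.02 total_interest=$14.02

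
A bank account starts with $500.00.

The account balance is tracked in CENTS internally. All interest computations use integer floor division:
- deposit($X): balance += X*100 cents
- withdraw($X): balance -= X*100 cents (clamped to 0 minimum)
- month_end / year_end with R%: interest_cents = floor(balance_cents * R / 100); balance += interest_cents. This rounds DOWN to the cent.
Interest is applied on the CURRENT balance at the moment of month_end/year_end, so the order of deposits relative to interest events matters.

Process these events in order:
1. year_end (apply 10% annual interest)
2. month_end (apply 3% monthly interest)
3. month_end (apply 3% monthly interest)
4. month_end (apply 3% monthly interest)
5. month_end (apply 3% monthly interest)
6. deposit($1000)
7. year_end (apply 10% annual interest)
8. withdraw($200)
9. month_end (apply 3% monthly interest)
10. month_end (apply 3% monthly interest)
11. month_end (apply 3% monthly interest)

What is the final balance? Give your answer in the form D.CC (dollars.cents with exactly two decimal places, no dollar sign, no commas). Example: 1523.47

Answer: 1727.48

Derivation:
After 1 (year_end (apply 10% annual interest)): balance=$550.00 total_interest=$50.00
After 2 (month_end (apply 3% monthly interest)): balance=$566.50 total_interest=$66.50
After 3 (month_end (apply 3% monthly interest)): balance=$583.49 total_interest=$83.49
After 4 (month_end (apply 3% monthly interest)): balance=$600.99 total_interest=$100.99
After 5 (month_end (apply 3% monthly interest)): balance=$619.01 total_interest=$119.01
After 6 (deposit($1000)): balance=$1619.01 total_interest=$119.01
After 7 (year_end (apply 10% annual interest)): balance=$1780.91 total_interest=$280.91
After 8 (withdraw($200)): balance=$1580.91 total_interest=$280.91
After 9 (month_end (apply 3% monthly interest)): balance=$1628.33 total_interest=$328.33
After 10 (month_end (apply 3% monthly interest)): balance=$1677.17 total_interest=$377.17
After 11 (month_end (apply 3% monthly interest)): balance=$1727.48 total_interest=$427.48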